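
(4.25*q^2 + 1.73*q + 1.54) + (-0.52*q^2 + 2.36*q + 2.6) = 3.73*q^2 + 4.09*q + 4.14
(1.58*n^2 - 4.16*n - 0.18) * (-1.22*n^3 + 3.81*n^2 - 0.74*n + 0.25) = -1.9276*n^5 + 11.095*n^4 - 16.7992*n^3 + 2.7876*n^2 - 0.9068*n - 0.045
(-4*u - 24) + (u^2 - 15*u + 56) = u^2 - 19*u + 32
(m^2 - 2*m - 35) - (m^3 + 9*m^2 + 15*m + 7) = -m^3 - 8*m^2 - 17*m - 42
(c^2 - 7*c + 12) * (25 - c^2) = -c^4 + 7*c^3 + 13*c^2 - 175*c + 300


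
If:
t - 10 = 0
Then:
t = 10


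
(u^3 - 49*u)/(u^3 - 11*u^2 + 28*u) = (u + 7)/(u - 4)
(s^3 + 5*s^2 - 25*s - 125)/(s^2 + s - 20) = (s^2 - 25)/(s - 4)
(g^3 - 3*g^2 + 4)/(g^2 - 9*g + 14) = (g^2 - g - 2)/(g - 7)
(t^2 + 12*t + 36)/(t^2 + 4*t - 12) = (t + 6)/(t - 2)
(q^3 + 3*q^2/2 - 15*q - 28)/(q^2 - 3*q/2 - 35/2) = (q^2 - 2*q - 8)/(q - 5)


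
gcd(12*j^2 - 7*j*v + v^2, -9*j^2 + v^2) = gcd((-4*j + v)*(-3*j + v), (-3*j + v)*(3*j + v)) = -3*j + v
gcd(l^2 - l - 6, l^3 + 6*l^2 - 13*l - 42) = l^2 - l - 6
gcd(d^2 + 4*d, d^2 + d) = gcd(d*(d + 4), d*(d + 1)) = d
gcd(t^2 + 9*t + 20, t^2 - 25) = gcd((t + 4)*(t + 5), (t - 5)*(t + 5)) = t + 5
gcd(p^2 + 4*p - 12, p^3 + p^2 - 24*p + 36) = p^2 + 4*p - 12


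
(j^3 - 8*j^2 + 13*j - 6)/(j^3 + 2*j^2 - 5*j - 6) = (j^3 - 8*j^2 + 13*j - 6)/(j^3 + 2*j^2 - 5*j - 6)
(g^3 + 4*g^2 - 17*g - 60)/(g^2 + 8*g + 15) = g - 4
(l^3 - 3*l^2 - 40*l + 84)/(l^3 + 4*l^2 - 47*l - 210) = (l - 2)/(l + 5)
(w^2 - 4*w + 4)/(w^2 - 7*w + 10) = (w - 2)/(w - 5)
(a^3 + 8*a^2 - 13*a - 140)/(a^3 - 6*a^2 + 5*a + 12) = (a^2 + 12*a + 35)/(a^2 - 2*a - 3)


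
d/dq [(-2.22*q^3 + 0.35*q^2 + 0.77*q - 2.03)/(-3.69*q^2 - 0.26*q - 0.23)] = (8.1918*q^4 + 1.1544*q^3 + 4.2821*q^2 - 15.1424*q - 0.7049)/(13.6161*q^4 + 1.9188*q^3 + 1.765*q^2 + 0.1196*q + 0.0529)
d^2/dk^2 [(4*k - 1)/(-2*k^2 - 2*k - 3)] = 4*(-2*(2*k + 1)^2*(4*k - 1) + 3*(4*k + 1)*(2*k^2 + 2*k + 3))/(2*k^2 + 2*k + 3)^3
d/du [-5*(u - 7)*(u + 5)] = 10 - 10*u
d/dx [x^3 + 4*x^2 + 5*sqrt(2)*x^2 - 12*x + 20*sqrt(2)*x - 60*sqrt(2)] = 3*x^2 + 8*x + 10*sqrt(2)*x - 12 + 20*sqrt(2)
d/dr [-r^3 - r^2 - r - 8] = -3*r^2 - 2*r - 1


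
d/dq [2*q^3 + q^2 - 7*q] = 6*q^2 + 2*q - 7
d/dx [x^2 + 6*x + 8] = 2*x + 6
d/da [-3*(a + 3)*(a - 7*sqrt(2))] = -6*a - 9 + 21*sqrt(2)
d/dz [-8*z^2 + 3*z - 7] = 3 - 16*z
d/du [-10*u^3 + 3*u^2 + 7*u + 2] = -30*u^2 + 6*u + 7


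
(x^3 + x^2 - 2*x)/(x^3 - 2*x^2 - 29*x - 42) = x*(x - 1)/(x^2 - 4*x - 21)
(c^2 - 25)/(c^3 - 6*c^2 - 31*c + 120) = (c - 5)/(c^2 - 11*c + 24)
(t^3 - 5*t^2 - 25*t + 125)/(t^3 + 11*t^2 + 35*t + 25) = (t^2 - 10*t + 25)/(t^2 + 6*t + 5)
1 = 1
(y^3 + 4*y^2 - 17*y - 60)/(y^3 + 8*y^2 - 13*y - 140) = (y + 3)/(y + 7)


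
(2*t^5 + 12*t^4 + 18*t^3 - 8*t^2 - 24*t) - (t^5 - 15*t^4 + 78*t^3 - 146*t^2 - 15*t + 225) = t^5 + 27*t^4 - 60*t^3 + 138*t^2 - 9*t - 225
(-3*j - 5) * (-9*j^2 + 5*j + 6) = 27*j^3 + 30*j^2 - 43*j - 30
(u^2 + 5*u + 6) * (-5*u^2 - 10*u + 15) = -5*u^4 - 35*u^3 - 65*u^2 + 15*u + 90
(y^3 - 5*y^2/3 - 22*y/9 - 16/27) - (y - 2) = y^3 - 5*y^2/3 - 31*y/9 + 38/27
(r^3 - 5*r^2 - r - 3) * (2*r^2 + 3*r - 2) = 2*r^5 - 7*r^4 - 19*r^3 + r^2 - 7*r + 6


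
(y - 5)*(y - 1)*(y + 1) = y^3 - 5*y^2 - y + 5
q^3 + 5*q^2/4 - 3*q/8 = q*(q - 1/4)*(q + 3/2)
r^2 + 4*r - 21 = (r - 3)*(r + 7)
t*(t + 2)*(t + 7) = t^3 + 9*t^2 + 14*t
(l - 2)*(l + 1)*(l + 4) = l^3 + 3*l^2 - 6*l - 8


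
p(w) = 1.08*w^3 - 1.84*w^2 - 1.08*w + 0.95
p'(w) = 3.24*w^2 - 3.68*w - 1.08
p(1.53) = -1.14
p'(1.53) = 0.87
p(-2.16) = -16.19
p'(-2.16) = 21.99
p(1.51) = -1.16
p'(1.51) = 0.75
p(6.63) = 227.66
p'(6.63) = 116.94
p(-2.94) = -39.22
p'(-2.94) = 37.74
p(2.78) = 6.93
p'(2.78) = 13.73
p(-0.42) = 1.00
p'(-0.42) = 1.04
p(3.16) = 13.24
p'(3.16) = 19.64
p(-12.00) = -2117.29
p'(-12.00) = 509.64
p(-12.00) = -2117.29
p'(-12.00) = 509.64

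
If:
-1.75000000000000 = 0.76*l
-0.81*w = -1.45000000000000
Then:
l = -2.30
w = 1.79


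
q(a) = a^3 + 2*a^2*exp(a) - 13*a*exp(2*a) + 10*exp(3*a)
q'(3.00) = 207010.06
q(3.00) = 65685.66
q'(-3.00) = 27.46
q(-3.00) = -26.01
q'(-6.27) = 118.04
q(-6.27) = -246.34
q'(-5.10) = 78.23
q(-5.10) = -132.33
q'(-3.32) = 33.48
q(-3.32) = -35.74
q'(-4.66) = 65.39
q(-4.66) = -100.78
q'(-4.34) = 56.79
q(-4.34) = -81.25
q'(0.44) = 57.30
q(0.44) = 24.33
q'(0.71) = 131.63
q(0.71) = 48.37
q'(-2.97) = 26.93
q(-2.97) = -25.19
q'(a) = 2*a^2*exp(a) + 3*a^2 - 26*a*exp(2*a) + 4*a*exp(a) + 30*exp(3*a) - 13*exp(2*a)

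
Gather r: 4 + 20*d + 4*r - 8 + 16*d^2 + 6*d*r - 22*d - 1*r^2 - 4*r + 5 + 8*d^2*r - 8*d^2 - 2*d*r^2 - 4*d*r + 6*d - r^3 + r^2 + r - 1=8*d^2 - 2*d*r^2 + 4*d - r^3 + r*(8*d^2 + 2*d + 1)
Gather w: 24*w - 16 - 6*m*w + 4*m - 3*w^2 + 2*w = 4*m - 3*w^2 + w*(26 - 6*m) - 16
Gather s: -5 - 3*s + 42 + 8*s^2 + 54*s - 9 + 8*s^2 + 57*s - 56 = 16*s^2 + 108*s - 28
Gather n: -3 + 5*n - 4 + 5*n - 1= 10*n - 8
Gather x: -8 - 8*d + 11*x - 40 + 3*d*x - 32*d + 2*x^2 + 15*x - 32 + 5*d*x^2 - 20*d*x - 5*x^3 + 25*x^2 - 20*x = -40*d - 5*x^3 + x^2*(5*d + 27) + x*(6 - 17*d) - 80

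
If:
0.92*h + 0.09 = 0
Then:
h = -0.10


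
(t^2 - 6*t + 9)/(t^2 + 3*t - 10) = (t^2 - 6*t + 9)/(t^2 + 3*t - 10)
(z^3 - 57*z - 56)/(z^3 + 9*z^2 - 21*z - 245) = (z^2 - 7*z - 8)/(z^2 + 2*z - 35)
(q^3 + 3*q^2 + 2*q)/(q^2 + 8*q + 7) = q*(q + 2)/(q + 7)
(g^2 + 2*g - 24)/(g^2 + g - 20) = (g + 6)/(g + 5)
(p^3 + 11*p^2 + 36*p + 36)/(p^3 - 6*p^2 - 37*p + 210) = (p^2 + 5*p + 6)/(p^2 - 12*p + 35)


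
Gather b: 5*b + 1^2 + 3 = 5*b + 4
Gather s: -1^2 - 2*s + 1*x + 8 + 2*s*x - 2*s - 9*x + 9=s*(2*x - 4) - 8*x + 16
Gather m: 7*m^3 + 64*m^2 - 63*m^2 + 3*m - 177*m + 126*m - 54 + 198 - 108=7*m^3 + m^2 - 48*m + 36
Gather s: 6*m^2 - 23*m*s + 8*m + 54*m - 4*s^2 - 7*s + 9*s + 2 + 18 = 6*m^2 + 62*m - 4*s^2 + s*(2 - 23*m) + 20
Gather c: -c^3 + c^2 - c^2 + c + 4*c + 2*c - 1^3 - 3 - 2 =-c^3 + 7*c - 6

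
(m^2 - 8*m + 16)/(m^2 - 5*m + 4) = (m - 4)/(m - 1)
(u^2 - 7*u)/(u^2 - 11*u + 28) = u/(u - 4)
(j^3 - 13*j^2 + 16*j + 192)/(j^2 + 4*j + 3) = (j^2 - 16*j + 64)/(j + 1)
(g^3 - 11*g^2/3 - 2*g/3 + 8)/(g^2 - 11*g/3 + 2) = (3*g^2 - 2*g - 8)/(3*g - 2)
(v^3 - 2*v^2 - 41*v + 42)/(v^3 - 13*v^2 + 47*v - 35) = (v + 6)/(v - 5)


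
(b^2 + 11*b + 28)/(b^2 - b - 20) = (b + 7)/(b - 5)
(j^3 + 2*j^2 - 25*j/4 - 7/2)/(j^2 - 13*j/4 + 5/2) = (4*j^2 + 16*j + 7)/(4*j - 5)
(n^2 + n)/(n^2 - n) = (n + 1)/(n - 1)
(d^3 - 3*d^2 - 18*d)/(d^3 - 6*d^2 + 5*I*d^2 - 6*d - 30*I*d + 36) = d*(d + 3)/(d^2 + 5*I*d - 6)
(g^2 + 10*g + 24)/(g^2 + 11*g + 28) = (g + 6)/(g + 7)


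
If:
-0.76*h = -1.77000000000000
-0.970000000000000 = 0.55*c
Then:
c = -1.76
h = 2.33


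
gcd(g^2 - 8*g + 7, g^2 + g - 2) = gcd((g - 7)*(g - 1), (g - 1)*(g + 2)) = g - 1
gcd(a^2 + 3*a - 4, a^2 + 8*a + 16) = a + 4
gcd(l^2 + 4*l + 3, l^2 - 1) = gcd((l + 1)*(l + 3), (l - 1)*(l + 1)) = l + 1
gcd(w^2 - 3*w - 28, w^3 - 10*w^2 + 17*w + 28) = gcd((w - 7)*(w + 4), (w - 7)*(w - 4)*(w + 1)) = w - 7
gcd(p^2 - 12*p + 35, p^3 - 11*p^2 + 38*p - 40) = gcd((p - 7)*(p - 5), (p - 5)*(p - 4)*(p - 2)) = p - 5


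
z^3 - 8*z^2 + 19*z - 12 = (z - 4)*(z - 3)*(z - 1)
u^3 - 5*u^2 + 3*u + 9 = (u - 3)^2*(u + 1)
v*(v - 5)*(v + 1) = v^3 - 4*v^2 - 5*v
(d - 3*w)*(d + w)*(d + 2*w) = d^3 - 7*d*w^2 - 6*w^3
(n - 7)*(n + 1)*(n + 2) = n^3 - 4*n^2 - 19*n - 14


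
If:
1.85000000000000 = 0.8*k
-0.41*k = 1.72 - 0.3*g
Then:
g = 8.89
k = 2.31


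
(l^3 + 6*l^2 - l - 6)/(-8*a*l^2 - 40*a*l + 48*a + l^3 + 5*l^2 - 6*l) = (-l - 1)/(8*a - l)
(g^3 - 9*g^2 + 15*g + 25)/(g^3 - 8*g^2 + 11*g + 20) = (g - 5)/(g - 4)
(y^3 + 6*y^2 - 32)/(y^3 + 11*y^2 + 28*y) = (y^2 + 2*y - 8)/(y*(y + 7))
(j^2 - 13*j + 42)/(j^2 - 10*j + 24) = (j - 7)/(j - 4)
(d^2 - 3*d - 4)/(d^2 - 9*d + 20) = (d + 1)/(d - 5)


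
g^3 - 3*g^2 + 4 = (g - 2)^2*(g + 1)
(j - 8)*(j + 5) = j^2 - 3*j - 40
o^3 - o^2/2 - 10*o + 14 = (o - 2)^2*(o + 7/2)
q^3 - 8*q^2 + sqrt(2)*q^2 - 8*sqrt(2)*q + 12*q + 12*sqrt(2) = (q - 6)*(q - 2)*(q + sqrt(2))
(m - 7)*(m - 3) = m^2 - 10*m + 21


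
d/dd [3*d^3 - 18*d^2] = 9*d*(d - 4)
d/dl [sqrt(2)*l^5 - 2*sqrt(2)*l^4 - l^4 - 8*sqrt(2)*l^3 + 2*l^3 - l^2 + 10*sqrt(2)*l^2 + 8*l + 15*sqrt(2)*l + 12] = 5*sqrt(2)*l^4 - 8*sqrt(2)*l^3 - 4*l^3 - 24*sqrt(2)*l^2 + 6*l^2 - 2*l + 20*sqrt(2)*l + 8 + 15*sqrt(2)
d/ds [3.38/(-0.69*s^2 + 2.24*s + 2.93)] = (4.6644*s - 7.5712)/(-0.69*s^2 + 2.24*s + 2.93)^2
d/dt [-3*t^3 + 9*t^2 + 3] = 9*t*(2 - t)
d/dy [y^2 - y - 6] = 2*y - 1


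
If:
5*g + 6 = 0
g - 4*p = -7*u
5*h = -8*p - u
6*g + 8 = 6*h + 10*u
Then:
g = -6/5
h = -3/10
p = 31/200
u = 13/50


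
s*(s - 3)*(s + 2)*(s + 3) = s^4 + 2*s^3 - 9*s^2 - 18*s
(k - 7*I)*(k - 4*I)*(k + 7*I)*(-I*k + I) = -I*k^4 - 4*k^3 + I*k^3 + 4*k^2 - 49*I*k^2 - 196*k + 49*I*k + 196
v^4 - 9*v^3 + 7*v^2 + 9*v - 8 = (v - 8)*(v - 1)^2*(v + 1)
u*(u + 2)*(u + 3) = u^3 + 5*u^2 + 6*u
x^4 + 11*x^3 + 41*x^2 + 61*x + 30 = (x + 1)*(x + 2)*(x + 3)*(x + 5)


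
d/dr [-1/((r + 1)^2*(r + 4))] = 3*(r + 3)/((r + 1)^3*(r + 4)^2)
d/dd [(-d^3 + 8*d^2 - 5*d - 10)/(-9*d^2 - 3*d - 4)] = (9*d^4 + 6*d^3 - 57*d^2 - 244*d - 10)/(81*d^4 + 54*d^3 + 81*d^2 + 24*d + 16)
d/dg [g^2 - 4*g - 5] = 2*g - 4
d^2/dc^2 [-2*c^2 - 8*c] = -4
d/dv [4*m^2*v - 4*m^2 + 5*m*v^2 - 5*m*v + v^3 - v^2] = 4*m^2 + 10*m*v - 5*m + 3*v^2 - 2*v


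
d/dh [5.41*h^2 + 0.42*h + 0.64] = 10.82*h + 0.42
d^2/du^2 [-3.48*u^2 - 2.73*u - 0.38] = -6.96000000000000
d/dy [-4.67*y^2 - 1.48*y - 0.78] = -9.34*y - 1.48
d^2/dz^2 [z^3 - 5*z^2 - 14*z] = 6*z - 10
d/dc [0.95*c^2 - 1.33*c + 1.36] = 1.9*c - 1.33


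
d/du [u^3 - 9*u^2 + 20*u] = 3*u^2 - 18*u + 20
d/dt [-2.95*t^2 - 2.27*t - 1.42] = -5.9*t - 2.27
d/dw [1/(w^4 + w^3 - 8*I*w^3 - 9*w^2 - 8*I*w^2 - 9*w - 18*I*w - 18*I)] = (-4*w^3 - 3*w^2 + 24*I*w^2 + 18*w + 16*I*w + 9 + 18*I)/(-w^4 - w^3 + 8*I*w^3 + 9*w^2 + 8*I*w^2 + 9*w + 18*I*w + 18*I)^2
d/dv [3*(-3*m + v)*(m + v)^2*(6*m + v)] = -99*m^3 - 66*m^2*v + 45*m*v^2 + 12*v^3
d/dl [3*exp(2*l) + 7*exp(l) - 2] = (6*exp(l) + 7)*exp(l)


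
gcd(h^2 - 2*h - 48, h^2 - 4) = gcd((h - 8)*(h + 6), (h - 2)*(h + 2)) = 1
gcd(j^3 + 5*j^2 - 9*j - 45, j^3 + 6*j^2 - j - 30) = j^2 + 8*j + 15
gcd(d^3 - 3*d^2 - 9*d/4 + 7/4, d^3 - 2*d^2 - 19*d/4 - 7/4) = d^2 - 5*d/2 - 7/2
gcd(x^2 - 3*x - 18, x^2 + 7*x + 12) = x + 3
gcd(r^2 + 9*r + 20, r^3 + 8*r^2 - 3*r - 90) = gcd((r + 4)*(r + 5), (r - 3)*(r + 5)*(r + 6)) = r + 5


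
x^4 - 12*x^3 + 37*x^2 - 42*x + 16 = (x - 8)*(x - 2)*(x - 1)^2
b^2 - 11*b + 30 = (b - 6)*(b - 5)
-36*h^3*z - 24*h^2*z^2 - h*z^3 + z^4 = z*(-6*h + z)*(2*h + z)*(3*h + z)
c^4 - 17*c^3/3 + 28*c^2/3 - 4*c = c*(c - 3)*(c - 2)*(c - 2/3)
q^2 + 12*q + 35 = (q + 5)*(q + 7)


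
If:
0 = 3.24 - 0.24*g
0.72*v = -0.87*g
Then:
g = 13.50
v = -16.31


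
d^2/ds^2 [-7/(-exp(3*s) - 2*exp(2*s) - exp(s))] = 7*(9*exp(2*s) + 4*exp(s) + 1)*exp(-s)/(exp(4*s) + 4*exp(3*s) + 6*exp(2*s) + 4*exp(s) + 1)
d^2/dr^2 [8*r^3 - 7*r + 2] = 48*r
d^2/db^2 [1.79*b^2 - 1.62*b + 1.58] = 3.58000000000000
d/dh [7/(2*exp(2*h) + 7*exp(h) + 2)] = (-28*exp(h) - 49)*exp(h)/(2*exp(2*h) + 7*exp(h) + 2)^2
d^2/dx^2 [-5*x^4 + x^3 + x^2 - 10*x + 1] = -60*x^2 + 6*x + 2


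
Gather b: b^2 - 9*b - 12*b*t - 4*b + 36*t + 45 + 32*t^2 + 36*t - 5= b^2 + b*(-12*t - 13) + 32*t^2 + 72*t + 40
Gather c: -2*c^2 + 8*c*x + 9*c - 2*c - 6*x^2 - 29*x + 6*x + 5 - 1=-2*c^2 + c*(8*x + 7) - 6*x^2 - 23*x + 4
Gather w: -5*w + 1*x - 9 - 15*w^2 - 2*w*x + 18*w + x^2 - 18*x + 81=-15*w^2 + w*(13 - 2*x) + x^2 - 17*x + 72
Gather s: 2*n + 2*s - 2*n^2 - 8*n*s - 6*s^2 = -2*n^2 + 2*n - 6*s^2 + s*(2 - 8*n)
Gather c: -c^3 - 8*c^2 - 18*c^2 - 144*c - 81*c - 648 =-c^3 - 26*c^2 - 225*c - 648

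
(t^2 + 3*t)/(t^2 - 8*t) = (t + 3)/(t - 8)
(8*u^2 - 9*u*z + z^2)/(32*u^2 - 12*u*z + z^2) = (-u + z)/(-4*u + z)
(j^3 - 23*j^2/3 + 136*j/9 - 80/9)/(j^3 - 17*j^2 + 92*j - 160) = (9*j^2 - 24*j + 16)/(9*(j^2 - 12*j + 32))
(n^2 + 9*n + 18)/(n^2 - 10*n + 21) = (n^2 + 9*n + 18)/(n^2 - 10*n + 21)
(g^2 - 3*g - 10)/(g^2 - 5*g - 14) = (g - 5)/(g - 7)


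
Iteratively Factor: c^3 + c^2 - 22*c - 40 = (c + 2)*(c^2 - c - 20) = (c - 5)*(c + 2)*(c + 4)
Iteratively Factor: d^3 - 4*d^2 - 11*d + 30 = (d - 2)*(d^2 - 2*d - 15) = (d - 2)*(d + 3)*(d - 5)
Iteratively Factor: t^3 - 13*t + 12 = (t - 1)*(t^2 + t - 12) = (t - 1)*(t + 4)*(t - 3)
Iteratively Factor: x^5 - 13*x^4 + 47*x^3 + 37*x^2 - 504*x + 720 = (x - 4)*(x^4 - 9*x^3 + 11*x^2 + 81*x - 180) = (x - 5)*(x - 4)*(x^3 - 4*x^2 - 9*x + 36) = (x - 5)*(x - 4)*(x + 3)*(x^2 - 7*x + 12) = (x - 5)*(x - 4)^2*(x + 3)*(x - 3)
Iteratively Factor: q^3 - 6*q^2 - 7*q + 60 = (q + 3)*(q^2 - 9*q + 20) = (q - 5)*(q + 3)*(q - 4)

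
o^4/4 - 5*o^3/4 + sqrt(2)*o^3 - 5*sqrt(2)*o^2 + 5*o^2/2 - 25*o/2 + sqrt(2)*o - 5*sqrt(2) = (o/2 + sqrt(2)/2)^2*(o - 5)*(o + 2*sqrt(2))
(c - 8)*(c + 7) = c^2 - c - 56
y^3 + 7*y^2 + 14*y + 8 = (y + 1)*(y + 2)*(y + 4)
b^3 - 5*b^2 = b^2*(b - 5)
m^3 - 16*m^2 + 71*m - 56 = (m - 8)*(m - 7)*(m - 1)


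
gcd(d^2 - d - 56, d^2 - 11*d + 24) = d - 8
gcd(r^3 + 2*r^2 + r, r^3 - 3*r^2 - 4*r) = r^2 + r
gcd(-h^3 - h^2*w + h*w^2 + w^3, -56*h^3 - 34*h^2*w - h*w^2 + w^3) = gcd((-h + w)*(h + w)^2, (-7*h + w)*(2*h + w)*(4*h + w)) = 1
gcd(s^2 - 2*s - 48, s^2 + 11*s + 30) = s + 6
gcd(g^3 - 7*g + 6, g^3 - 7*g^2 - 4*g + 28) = g - 2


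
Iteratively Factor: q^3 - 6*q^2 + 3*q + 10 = (q - 2)*(q^2 - 4*q - 5) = (q - 5)*(q - 2)*(q + 1)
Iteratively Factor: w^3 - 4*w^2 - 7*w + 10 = (w - 5)*(w^2 + w - 2) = (w - 5)*(w + 2)*(w - 1)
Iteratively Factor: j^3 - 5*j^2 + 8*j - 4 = (j - 1)*(j^2 - 4*j + 4) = (j - 2)*(j - 1)*(j - 2)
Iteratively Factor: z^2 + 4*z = (z)*(z + 4)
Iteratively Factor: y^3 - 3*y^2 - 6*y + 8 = (y - 1)*(y^2 - 2*y - 8) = (y - 4)*(y - 1)*(y + 2)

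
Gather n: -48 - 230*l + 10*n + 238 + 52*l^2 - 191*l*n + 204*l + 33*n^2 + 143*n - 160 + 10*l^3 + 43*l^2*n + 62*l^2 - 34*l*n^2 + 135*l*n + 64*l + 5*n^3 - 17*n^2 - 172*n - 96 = 10*l^3 + 114*l^2 + 38*l + 5*n^3 + n^2*(16 - 34*l) + n*(43*l^2 - 56*l - 19) - 66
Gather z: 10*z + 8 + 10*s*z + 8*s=8*s + z*(10*s + 10) + 8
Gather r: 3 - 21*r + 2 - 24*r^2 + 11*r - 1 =-24*r^2 - 10*r + 4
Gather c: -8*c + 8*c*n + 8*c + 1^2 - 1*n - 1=8*c*n - n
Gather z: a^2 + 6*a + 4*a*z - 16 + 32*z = a^2 + 6*a + z*(4*a + 32) - 16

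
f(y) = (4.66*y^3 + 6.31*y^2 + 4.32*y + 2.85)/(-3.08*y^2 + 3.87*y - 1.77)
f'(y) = (6.16*y - 3.87)*(4.66*y^3 + 6.31*y^2 + 4.32*y + 2.85)/(-3.08*y^2 + 3.87*y - 1.77)^2 + (13.98*y^2 + 12.62*y + 4.32)/(-3.08*y^2 + 3.87*y - 1.77) = (-14.3528*y^4 + 36.0684*y^3 + 12.9807*y^2 - 4.7814*y - 18.6759)/(9.4864*y^4 - 23.8392*y^3 + 25.8801*y^2 - 13.6998*y + 3.1329)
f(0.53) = -13.02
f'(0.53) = -39.06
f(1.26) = -15.49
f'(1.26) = 10.02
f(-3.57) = 2.63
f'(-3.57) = -1.27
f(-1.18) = 0.11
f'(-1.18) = -0.73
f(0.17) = -3.16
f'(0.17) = -13.13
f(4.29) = -12.08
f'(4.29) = -1.04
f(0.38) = -7.60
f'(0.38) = -30.59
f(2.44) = -11.13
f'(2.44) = 0.55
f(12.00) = -22.60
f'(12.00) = -1.47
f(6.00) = -14.12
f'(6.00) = -1.30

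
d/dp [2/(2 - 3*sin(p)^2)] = 24*sin(2*p)/(3*cos(2*p) + 1)^2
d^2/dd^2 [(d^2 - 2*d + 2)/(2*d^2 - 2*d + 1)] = 2*(-4*d^3 + 18*d^2 - 12*d + 1)/(8*d^6 - 24*d^5 + 36*d^4 - 32*d^3 + 18*d^2 - 6*d + 1)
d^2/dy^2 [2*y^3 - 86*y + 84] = 12*y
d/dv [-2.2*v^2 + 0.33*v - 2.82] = 0.33 - 4.4*v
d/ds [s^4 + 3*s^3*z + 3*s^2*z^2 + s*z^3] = 4*s^3 + 9*s^2*z + 6*s*z^2 + z^3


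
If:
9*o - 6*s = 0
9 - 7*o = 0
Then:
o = 9/7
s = 27/14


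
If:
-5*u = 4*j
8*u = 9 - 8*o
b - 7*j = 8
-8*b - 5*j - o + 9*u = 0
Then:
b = 769/552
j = -521/552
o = 1021/2760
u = 521/690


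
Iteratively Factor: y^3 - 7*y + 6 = (y - 1)*(y^2 + y - 6) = (y - 2)*(y - 1)*(y + 3)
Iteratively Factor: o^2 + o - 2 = (o - 1)*(o + 2)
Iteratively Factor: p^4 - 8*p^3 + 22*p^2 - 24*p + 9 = (p - 1)*(p^3 - 7*p^2 + 15*p - 9) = (p - 3)*(p - 1)*(p^2 - 4*p + 3) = (p - 3)^2*(p - 1)*(p - 1)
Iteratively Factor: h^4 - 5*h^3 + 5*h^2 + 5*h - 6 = (h + 1)*(h^3 - 6*h^2 + 11*h - 6) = (h - 1)*(h + 1)*(h^2 - 5*h + 6) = (h - 3)*(h - 1)*(h + 1)*(h - 2)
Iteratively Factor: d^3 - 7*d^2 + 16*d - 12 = (d - 2)*(d^2 - 5*d + 6) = (d - 3)*(d - 2)*(d - 2)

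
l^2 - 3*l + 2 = (l - 2)*(l - 1)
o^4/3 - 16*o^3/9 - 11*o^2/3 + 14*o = o*(o/3 + 1)*(o - 6)*(o - 7/3)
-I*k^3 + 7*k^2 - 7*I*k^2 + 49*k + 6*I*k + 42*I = (k + 7)*(k + 6*I)*(-I*k + 1)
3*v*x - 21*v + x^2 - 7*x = (3*v + x)*(x - 7)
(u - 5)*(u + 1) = u^2 - 4*u - 5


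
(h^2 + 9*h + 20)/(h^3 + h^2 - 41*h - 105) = (h + 4)/(h^2 - 4*h - 21)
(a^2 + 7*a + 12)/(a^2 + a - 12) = (a + 3)/(a - 3)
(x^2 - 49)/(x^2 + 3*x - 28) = (x - 7)/(x - 4)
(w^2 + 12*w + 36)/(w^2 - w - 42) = (w + 6)/(w - 7)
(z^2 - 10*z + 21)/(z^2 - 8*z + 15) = (z - 7)/(z - 5)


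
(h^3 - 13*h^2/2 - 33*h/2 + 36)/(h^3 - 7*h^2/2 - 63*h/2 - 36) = (2*h - 3)/(2*h + 3)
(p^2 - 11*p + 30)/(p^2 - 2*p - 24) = (p - 5)/(p + 4)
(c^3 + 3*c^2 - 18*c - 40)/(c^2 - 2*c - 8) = c + 5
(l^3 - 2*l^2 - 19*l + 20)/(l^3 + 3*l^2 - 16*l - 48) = (l^2 - 6*l + 5)/(l^2 - l - 12)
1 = 1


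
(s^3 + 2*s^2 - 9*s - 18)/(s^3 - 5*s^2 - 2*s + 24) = (s + 3)/(s - 4)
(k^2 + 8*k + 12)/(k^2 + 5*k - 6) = (k + 2)/(k - 1)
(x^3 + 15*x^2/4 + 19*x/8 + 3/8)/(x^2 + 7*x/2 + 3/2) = x + 1/4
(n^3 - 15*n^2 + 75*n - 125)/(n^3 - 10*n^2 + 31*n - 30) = (n^2 - 10*n + 25)/(n^2 - 5*n + 6)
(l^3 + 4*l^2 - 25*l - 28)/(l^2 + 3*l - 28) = l + 1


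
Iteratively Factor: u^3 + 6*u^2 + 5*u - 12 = (u + 4)*(u^2 + 2*u - 3) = (u + 3)*(u + 4)*(u - 1)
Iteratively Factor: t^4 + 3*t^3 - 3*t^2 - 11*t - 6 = (t + 1)*(t^3 + 2*t^2 - 5*t - 6) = (t + 1)*(t + 3)*(t^2 - t - 2) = (t - 2)*(t + 1)*(t + 3)*(t + 1)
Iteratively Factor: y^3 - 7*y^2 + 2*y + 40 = (y - 4)*(y^2 - 3*y - 10) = (y - 5)*(y - 4)*(y + 2)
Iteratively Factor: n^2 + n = (n + 1)*(n)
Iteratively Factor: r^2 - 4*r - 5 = (r + 1)*(r - 5)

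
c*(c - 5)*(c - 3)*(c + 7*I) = c^4 - 8*c^3 + 7*I*c^3 + 15*c^2 - 56*I*c^2 + 105*I*c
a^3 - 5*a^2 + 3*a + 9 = (a - 3)^2*(a + 1)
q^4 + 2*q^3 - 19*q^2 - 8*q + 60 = (q - 3)*(q - 2)*(q + 2)*(q + 5)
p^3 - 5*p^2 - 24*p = p*(p - 8)*(p + 3)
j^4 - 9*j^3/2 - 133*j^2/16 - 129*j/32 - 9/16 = (j - 6)*(j + 1/4)*(j + 1/2)*(j + 3/4)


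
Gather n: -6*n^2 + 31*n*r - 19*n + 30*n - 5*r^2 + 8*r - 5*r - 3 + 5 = -6*n^2 + n*(31*r + 11) - 5*r^2 + 3*r + 2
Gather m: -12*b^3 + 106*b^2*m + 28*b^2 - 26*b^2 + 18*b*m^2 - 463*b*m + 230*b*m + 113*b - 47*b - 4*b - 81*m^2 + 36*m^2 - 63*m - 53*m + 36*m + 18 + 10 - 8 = -12*b^3 + 2*b^2 + 62*b + m^2*(18*b - 45) + m*(106*b^2 - 233*b - 80) + 20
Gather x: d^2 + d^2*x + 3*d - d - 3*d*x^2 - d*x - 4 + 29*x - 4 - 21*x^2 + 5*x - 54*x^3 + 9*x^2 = d^2 + 2*d - 54*x^3 + x^2*(-3*d - 12) + x*(d^2 - d + 34) - 8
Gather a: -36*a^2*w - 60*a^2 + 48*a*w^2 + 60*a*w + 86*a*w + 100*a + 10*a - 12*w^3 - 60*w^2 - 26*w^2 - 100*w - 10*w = a^2*(-36*w - 60) + a*(48*w^2 + 146*w + 110) - 12*w^3 - 86*w^2 - 110*w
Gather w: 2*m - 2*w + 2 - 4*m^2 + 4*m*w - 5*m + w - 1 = -4*m^2 - 3*m + w*(4*m - 1) + 1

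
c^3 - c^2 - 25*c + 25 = (c - 5)*(c - 1)*(c + 5)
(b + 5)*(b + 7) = b^2 + 12*b + 35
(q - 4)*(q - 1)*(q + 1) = q^3 - 4*q^2 - q + 4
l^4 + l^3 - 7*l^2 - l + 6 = (l - 2)*(l - 1)*(l + 1)*(l + 3)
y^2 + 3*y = y*(y + 3)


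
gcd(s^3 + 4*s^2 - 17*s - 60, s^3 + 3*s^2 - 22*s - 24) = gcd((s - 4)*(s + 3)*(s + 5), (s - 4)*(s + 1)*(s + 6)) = s - 4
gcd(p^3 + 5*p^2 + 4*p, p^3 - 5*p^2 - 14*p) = p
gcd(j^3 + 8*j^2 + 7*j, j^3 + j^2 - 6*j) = j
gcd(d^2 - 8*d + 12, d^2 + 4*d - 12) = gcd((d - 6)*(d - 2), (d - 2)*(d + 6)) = d - 2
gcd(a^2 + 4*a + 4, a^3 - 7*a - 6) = a + 2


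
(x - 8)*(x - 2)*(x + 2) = x^3 - 8*x^2 - 4*x + 32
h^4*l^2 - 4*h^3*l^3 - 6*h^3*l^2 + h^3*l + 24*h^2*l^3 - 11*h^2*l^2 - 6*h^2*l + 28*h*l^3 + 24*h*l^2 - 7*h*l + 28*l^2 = (h - 7)*(h - 4*l)*(h*l + 1)*(h*l + l)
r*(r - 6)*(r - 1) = r^3 - 7*r^2 + 6*r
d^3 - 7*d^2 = d^2*(d - 7)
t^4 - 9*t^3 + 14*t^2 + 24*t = t*(t - 6)*(t - 4)*(t + 1)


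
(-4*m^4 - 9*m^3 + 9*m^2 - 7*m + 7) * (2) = -8*m^4 - 18*m^3 + 18*m^2 - 14*m + 14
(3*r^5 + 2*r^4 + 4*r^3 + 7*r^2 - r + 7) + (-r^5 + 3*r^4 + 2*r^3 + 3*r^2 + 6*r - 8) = 2*r^5 + 5*r^4 + 6*r^3 + 10*r^2 + 5*r - 1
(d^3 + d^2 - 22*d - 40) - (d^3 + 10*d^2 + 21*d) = -9*d^2 - 43*d - 40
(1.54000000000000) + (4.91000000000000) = 6.45000000000000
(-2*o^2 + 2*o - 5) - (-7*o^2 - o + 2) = 5*o^2 + 3*o - 7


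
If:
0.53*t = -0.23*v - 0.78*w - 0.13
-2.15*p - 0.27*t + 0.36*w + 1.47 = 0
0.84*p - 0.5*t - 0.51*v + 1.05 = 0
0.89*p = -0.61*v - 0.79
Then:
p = -0.06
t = 3.23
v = -1.21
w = -2.01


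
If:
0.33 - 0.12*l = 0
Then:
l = 2.75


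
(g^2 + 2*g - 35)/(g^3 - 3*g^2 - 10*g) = (g + 7)/(g*(g + 2))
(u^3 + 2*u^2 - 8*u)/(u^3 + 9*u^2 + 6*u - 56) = u/(u + 7)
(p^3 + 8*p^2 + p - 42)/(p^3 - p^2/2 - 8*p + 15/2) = 2*(p^2 + 5*p - 14)/(2*p^2 - 7*p + 5)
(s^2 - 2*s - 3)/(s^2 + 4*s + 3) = (s - 3)/(s + 3)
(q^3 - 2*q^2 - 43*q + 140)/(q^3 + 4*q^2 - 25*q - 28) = (q - 5)/(q + 1)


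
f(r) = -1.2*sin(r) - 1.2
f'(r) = -1.2*cos(r)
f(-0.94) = -0.23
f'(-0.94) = -0.71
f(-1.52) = -0.00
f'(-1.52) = -0.06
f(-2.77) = -0.76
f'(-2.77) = 1.12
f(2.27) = -2.12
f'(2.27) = 0.77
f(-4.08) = -2.17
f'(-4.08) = 0.71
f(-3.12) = -1.17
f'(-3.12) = 1.20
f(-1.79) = -0.03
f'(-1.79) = 0.26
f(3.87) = -0.40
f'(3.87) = 0.90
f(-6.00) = -1.54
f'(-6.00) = -1.15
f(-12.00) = -1.84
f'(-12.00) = -1.01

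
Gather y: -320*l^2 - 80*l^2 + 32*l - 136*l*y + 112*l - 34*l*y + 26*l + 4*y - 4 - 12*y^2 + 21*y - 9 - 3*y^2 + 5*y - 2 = -400*l^2 + 170*l - 15*y^2 + y*(30 - 170*l) - 15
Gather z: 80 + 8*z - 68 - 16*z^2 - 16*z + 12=-16*z^2 - 8*z + 24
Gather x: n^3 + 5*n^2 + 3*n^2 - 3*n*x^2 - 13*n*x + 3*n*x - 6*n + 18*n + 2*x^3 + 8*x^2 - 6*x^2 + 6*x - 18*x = n^3 + 8*n^2 + 12*n + 2*x^3 + x^2*(2 - 3*n) + x*(-10*n - 12)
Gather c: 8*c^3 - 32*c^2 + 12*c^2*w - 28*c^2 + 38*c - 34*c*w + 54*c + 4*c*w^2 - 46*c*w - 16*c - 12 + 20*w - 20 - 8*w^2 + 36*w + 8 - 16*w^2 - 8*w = 8*c^3 + c^2*(12*w - 60) + c*(4*w^2 - 80*w + 76) - 24*w^2 + 48*w - 24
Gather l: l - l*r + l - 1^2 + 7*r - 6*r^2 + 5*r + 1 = l*(2 - r) - 6*r^2 + 12*r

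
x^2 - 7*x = x*(x - 7)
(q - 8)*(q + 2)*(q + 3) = q^3 - 3*q^2 - 34*q - 48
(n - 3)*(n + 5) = n^2 + 2*n - 15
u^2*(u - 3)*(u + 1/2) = u^4 - 5*u^3/2 - 3*u^2/2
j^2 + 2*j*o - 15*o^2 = (j - 3*o)*(j + 5*o)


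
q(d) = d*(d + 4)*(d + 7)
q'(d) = d*(d + 4) + d*(d + 7) + (d + 4)*(d + 7) = 3*d^2 + 22*d + 28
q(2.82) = 188.86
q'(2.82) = 113.90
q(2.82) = 188.86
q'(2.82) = 113.90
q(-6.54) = 7.64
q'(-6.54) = 12.43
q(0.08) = 2.31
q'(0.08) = 29.78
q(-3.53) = -5.76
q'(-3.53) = -12.28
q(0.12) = 3.52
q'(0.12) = 30.68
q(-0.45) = -10.46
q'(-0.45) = 18.71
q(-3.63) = -4.53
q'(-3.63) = -12.33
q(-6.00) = 12.00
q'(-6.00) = 4.00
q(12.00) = 3648.00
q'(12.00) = 724.00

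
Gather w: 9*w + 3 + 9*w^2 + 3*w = 9*w^2 + 12*w + 3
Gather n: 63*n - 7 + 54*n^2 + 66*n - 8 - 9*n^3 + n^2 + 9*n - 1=-9*n^3 + 55*n^2 + 138*n - 16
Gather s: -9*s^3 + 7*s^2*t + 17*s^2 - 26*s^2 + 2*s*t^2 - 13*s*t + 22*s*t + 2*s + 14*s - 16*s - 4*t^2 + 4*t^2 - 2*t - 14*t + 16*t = -9*s^3 + s^2*(7*t - 9) + s*(2*t^2 + 9*t)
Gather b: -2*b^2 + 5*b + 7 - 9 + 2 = -2*b^2 + 5*b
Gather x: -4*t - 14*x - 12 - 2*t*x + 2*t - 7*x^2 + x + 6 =-2*t - 7*x^2 + x*(-2*t - 13) - 6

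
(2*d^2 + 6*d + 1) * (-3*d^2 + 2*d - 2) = -6*d^4 - 14*d^3 + 5*d^2 - 10*d - 2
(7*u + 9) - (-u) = 8*u + 9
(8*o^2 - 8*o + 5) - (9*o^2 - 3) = -o^2 - 8*o + 8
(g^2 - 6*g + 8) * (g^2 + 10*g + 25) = g^4 + 4*g^3 - 27*g^2 - 70*g + 200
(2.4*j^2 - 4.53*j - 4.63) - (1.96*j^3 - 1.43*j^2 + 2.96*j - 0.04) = -1.96*j^3 + 3.83*j^2 - 7.49*j - 4.59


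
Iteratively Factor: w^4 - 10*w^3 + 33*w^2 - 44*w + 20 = (w - 5)*(w^3 - 5*w^2 + 8*w - 4) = (w - 5)*(w - 1)*(w^2 - 4*w + 4) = (w - 5)*(w - 2)*(w - 1)*(w - 2)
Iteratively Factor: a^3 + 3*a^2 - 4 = (a + 2)*(a^2 + a - 2) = (a - 1)*(a + 2)*(a + 2)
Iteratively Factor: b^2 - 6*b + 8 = (b - 2)*(b - 4)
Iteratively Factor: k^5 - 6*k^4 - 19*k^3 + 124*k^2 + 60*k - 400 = (k + 2)*(k^4 - 8*k^3 - 3*k^2 + 130*k - 200) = (k + 2)*(k + 4)*(k^3 - 12*k^2 + 45*k - 50) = (k - 2)*(k + 2)*(k + 4)*(k^2 - 10*k + 25) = (k - 5)*(k - 2)*(k + 2)*(k + 4)*(k - 5)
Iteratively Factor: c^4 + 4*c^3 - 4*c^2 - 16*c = (c)*(c^3 + 4*c^2 - 4*c - 16) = c*(c - 2)*(c^2 + 6*c + 8) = c*(c - 2)*(c + 4)*(c + 2)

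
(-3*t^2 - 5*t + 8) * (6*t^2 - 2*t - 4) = -18*t^4 - 24*t^3 + 70*t^2 + 4*t - 32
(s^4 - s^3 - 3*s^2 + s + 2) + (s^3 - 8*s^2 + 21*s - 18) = s^4 - 11*s^2 + 22*s - 16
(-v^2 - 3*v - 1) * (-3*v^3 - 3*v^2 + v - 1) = 3*v^5 + 12*v^4 + 11*v^3 + v^2 + 2*v + 1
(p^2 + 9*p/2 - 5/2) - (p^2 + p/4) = 17*p/4 - 5/2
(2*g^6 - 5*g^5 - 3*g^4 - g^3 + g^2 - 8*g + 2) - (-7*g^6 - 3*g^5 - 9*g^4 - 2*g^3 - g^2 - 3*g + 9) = 9*g^6 - 2*g^5 + 6*g^4 + g^3 + 2*g^2 - 5*g - 7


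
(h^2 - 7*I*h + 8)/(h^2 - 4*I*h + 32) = (h + I)/(h + 4*I)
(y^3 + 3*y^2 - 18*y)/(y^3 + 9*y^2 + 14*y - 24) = y*(y - 3)/(y^2 + 3*y - 4)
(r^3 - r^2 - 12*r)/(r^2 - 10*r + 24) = r*(r + 3)/(r - 6)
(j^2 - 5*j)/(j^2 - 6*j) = (j - 5)/(j - 6)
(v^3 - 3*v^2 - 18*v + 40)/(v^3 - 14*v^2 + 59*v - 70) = (v + 4)/(v - 7)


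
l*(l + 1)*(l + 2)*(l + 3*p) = l^4 + 3*l^3*p + 3*l^3 + 9*l^2*p + 2*l^2 + 6*l*p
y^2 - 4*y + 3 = (y - 3)*(y - 1)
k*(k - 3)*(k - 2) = k^3 - 5*k^2 + 6*k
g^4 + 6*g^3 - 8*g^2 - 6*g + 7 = (g - 1)^2*(g + 1)*(g + 7)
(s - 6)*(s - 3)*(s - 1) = s^3 - 10*s^2 + 27*s - 18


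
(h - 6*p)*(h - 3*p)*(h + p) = h^3 - 8*h^2*p + 9*h*p^2 + 18*p^3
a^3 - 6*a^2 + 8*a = a*(a - 4)*(a - 2)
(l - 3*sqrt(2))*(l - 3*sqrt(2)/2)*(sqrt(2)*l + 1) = sqrt(2)*l^3 - 8*l^2 + 9*sqrt(2)*l/2 + 9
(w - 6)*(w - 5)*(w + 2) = w^3 - 9*w^2 + 8*w + 60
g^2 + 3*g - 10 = (g - 2)*(g + 5)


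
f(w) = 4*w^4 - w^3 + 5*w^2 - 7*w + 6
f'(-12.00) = -28207.00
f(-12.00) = 85482.00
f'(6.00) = 3401.00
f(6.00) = 5112.00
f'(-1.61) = -97.65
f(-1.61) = 61.28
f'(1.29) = 35.25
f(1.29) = 14.22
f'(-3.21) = -599.23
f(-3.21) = 537.76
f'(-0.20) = -9.25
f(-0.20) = 7.61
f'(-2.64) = -348.70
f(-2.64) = 272.03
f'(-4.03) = -1143.24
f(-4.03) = 1235.93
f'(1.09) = 21.06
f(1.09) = 8.66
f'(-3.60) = -828.38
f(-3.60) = 814.50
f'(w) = 16*w^3 - 3*w^2 + 10*w - 7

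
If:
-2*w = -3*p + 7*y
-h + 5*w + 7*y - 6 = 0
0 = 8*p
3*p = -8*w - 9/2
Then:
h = -123/16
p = 0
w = -9/16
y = 9/56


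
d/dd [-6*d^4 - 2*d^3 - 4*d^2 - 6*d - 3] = -24*d^3 - 6*d^2 - 8*d - 6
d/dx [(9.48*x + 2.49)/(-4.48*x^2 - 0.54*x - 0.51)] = (42.4704*x^2 + 22.3104*x - 3.4902)/(20.0704*x^4 + 4.8384*x^3 + 4.8612*x^2 + 0.5508*x + 0.2601)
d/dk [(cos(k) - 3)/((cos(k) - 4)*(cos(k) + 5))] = (cos(k)^2 - 6*cos(k) + 17)*sin(k)/((cos(k) - 4)^2*(cos(k) + 5)^2)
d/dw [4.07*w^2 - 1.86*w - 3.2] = 8.14*w - 1.86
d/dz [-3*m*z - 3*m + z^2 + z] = -3*m + 2*z + 1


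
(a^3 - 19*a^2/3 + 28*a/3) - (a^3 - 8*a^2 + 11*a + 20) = 5*a^2/3 - 5*a/3 - 20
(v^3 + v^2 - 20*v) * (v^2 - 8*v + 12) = v^5 - 7*v^4 - 16*v^3 + 172*v^2 - 240*v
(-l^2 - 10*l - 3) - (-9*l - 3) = -l^2 - l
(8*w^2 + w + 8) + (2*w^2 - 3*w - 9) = 10*w^2 - 2*w - 1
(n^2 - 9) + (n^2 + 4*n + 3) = 2*n^2 + 4*n - 6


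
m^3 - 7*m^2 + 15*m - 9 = (m - 3)^2*(m - 1)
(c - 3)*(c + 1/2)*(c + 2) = c^3 - c^2/2 - 13*c/2 - 3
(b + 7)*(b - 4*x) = b^2 - 4*b*x + 7*b - 28*x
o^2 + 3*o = o*(o + 3)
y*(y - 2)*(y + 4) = y^3 + 2*y^2 - 8*y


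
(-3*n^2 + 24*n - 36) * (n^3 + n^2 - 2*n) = -3*n^5 + 21*n^4 - 6*n^3 - 84*n^2 + 72*n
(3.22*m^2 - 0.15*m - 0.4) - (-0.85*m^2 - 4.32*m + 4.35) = 4.07*m^2 + 4.17*m - 4.75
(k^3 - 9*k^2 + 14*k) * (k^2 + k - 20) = k^5 - 8*k^4 - 15*k^3 + 194*k^2 - 280*k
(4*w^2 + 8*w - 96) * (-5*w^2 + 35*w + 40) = -20*w^4 + 100*w^3 + 920*w^2 - 3040*w - 3840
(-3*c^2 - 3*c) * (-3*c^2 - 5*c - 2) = 9*c^4 + 24*c^3 + 21*c^2 + 6*c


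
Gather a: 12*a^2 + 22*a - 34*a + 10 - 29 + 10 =12*a^2 - 12*a - 9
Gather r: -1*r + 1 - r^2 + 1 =-r^2 - r + 2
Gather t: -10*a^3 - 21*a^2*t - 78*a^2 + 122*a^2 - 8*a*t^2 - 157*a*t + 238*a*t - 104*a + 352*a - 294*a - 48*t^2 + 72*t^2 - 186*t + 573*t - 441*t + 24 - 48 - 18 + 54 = -10*a^3 + 44*a^2 - 46*a + t^2*(24 - 8*a) + t*(-21*a^2 + 81*a - 54) + 12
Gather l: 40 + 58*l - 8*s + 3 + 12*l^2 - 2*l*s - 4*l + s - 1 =12*l^2 + l*(54 - 2*s) - 7*s + 42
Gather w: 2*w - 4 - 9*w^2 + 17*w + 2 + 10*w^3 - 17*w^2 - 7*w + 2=10*w^3 - 26*w^2 + 12*w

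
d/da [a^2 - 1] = 2*a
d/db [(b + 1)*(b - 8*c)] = 2*b - 8*c + 1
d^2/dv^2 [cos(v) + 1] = -cos(v)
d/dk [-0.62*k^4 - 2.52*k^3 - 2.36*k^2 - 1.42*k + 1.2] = -2.48*k^3 - 7.56*k^2 - 4.72*k - 1.42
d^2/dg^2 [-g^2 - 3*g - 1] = -2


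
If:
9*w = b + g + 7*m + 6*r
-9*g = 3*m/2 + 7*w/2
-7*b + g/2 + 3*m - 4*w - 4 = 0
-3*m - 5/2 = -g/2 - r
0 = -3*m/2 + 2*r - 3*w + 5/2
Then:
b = -5645/1877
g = -3864/1877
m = 2051/1877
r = 25555/3754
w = 9057/1877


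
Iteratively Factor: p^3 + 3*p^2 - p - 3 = (p + 1)*(p^2 + 2*p - 3) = (p + 1)*(p + 3)*(p - 1)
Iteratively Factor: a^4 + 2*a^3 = (a + 2)*(a^3) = a*(a + 2)*(a^2) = a^2*(a + 2)*(a)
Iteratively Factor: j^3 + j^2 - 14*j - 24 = (j + 3)*(j^2 - 2*j - 8) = (j - 4)*(j + 3)*(j + 2)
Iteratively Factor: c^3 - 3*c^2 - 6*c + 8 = (c - 4)*(c^2 + c - 2) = (c - 4)*(c + 2)*(c - 1)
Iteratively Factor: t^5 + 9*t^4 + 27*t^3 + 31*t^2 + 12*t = (t + 4)*(t^4 + 5*t^3 + 7*t^2 + 3*t) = (t + 1)*(t + 4)*(t^3 + 4*t^2 + 3*t) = t*(t + 1)*(t + 4)*(t^2 + 4*t + 3) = t*(t + 1)^2*(t + 4)*(t + 3)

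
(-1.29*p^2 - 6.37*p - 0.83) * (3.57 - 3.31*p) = 4.2699*p^3 + 16.4794*p^2 - 19.9936*p - 2.9631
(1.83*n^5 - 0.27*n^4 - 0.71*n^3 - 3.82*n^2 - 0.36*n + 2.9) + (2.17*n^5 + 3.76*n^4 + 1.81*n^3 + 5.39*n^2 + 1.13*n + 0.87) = 4.0*n^5 + 3.49*n^4 + 1.1*n^3 + 1.57*n^2 + 0.77*n + 3.77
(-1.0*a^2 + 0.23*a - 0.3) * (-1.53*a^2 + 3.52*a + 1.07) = 1.53*a^4 - 3.8719*a^3 + 0.1986*a^2 - 0.8099*a - 0.321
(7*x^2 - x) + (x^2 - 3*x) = 8*x^2 - 4*x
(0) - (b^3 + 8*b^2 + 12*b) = -b^3 - 8*b^2 - 12*b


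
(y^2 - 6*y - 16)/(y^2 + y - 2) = (y - 8)/(y - 1)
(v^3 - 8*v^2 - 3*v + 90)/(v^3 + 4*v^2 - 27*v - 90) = (v - 6)/(v + 6)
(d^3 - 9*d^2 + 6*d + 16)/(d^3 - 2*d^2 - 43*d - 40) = (d - 2)/(d + 5)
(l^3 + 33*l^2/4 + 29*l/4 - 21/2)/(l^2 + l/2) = (4*l^3 + 33*l^2 + 29*l - 42)/(2*l*(2*l + 1))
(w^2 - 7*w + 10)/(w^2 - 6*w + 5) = (w - 2)/(w - 1)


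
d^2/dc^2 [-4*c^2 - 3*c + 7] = -8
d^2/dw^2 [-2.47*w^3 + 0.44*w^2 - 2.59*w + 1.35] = 0.88 - 14.82*w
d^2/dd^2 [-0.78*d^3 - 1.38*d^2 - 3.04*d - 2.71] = -4.68*d - 2.76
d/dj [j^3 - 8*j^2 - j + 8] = 3*j^2 - 16*j - 1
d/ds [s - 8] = 1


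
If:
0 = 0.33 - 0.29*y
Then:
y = 1.14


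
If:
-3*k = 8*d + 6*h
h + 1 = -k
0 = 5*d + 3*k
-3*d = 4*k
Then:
No Solution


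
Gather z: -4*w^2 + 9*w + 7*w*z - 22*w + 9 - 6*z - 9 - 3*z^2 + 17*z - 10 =-4*w^2 - 13*w - 3*z^2 + z*(7*w + 11) - 10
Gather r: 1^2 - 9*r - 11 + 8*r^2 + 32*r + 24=8*r^2 + 23*r + 14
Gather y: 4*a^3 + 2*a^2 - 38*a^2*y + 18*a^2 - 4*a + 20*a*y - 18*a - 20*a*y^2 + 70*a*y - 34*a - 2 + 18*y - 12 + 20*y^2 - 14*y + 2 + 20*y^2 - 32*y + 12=4*a^3 + 20*a^2 - 56*a + y^2*(40 - 20*a) + y*(-38*a^2 + 90*a - 28)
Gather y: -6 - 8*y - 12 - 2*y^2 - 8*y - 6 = -2*y^2 - 16*y - 24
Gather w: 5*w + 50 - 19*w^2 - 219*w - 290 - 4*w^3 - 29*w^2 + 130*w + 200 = -4*w^3 - 48*w^2 - 84*w - 40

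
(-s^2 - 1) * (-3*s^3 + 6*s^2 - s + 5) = 3*s^5 - 6*s^4 + 4*s^3 - 11*s^2 + s - 5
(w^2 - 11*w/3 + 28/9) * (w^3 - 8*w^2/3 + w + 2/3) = w^5 - 19*w^4/3 + 125*w^3/9 - 305*w^2/27 + 2*w/3 + 56/27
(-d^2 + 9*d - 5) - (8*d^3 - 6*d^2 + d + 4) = -8*d^3 + 5*d^2 + 8*d - 9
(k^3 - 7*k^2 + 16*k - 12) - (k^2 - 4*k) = k^3 - 8*k^2 + 20*k - 12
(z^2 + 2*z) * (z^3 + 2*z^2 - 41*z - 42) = z^5 + 4*z^4 - 37*z^3 - 124*z^2 - 84*z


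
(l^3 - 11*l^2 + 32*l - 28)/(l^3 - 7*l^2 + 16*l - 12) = (l - 7)/(l - 3)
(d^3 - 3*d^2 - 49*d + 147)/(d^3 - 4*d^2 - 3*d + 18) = (d^2 - 49)/(d^2 - d - 6)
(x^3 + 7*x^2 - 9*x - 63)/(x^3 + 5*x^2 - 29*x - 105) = (x - 3)/(x - 5)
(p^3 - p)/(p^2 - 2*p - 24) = (p^3 - p)/(p^2 - 2*p - 24)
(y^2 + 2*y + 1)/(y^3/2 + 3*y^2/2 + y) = 2*(y + 1)/(y*(y + 2))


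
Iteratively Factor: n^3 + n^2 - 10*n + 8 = (n - 2)*(n^2 + 3*n - 4) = (n - 2)*(n + 4)*(n - 1)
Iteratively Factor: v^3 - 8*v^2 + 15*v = (v - 5)*(v^2 - 3*v) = v*(v - 5)*(v - 3)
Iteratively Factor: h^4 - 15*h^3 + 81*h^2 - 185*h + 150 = (h - 5)*(h^3 - 10*h^2 + 31*h - 30) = (h - 5)*(h - 2)*(h^2 - 8*h + 15) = (h - 5)*(h - 3)*(h - 2)*(h - 5)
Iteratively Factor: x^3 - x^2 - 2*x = (x - 2)*(x^2 + x) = (x - 2)*(x + 1)*(x)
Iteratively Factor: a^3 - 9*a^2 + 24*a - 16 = (a - 4)*(a^2 - 5*a + 4) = (a - 4)^2*(a - 1)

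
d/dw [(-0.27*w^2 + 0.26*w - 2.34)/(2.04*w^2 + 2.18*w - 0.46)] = (-1.119*w^2 + 9.7956*w + 4.9816)/(4.1616*w^4 + 8.8944*w^3 + 2.8756*w^2 - 2.0056*w + 0.2116)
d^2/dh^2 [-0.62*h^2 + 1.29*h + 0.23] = -1.24000000000000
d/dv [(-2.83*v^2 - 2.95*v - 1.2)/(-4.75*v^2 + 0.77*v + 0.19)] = (-16.1916*v^2 - 12.4754*v + 0.3635)/(22.5625*v^4 - 7.315*v^3 - 1.2121*v^2 + 0.2926*v + 0.0361)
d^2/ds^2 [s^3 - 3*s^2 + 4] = 6*s - 6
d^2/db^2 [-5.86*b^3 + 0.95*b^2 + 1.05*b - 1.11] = 1.9 - 35.16*b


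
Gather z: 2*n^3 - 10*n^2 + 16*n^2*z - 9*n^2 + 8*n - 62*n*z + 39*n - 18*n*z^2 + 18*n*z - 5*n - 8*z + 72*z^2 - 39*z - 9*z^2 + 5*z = 2*n^3 - 19*n^2 + 42*n + z^2*(63 - 18*n) + z*(16*n^2 - 44*n - 42)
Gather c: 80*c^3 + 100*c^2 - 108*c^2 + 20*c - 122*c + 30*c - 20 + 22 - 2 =80*c^3 - 8*c^2 - 72*c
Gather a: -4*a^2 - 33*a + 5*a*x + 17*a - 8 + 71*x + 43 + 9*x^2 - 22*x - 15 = -4*a^2 + a*(5*x - 16) + 9*x^2 + 49*x + 20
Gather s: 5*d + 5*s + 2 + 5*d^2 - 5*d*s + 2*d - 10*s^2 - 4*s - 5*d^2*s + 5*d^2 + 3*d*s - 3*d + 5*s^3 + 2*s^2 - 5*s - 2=10*d^2 + 4*d + 5*s^3 - 8*s^2 + s*(-5*d^2 - 2*d - 4)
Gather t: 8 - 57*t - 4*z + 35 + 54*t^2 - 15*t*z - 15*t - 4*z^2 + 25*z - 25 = 54*t^2 + t*(-15*z - 72) - 4*z^2 + 21*z + 18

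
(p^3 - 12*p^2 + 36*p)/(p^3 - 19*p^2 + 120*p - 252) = p/(p - 7)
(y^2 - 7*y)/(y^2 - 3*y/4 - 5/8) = 8*y*(7 - y)/(-8*y^2 + 6*y + 5)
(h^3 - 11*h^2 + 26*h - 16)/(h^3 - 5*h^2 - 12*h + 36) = (h^2 - 9*h + 8)/(h^2 - 3*h - 18)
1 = 1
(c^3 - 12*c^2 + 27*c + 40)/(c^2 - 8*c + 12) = (c^3 - 12*c^2 + 27*c + 40)/(c^2 - 8*c + 12)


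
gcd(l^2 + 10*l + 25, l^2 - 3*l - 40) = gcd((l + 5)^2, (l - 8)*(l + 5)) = l + 5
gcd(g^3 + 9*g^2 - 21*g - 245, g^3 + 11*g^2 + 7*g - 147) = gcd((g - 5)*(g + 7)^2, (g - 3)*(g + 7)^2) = g^2 + 14*g + 49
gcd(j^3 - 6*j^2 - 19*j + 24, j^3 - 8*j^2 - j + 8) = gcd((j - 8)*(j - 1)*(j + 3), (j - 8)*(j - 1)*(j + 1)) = j^2 - 9*j + 8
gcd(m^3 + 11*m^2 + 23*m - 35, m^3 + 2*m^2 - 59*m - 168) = m + 7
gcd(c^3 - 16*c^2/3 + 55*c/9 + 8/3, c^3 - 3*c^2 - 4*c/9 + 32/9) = c - 8/3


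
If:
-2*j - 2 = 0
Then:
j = -1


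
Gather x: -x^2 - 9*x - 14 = -x^2 - 9*x - 14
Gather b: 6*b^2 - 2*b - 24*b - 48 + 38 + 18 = 6*b^2 - 26*b + 8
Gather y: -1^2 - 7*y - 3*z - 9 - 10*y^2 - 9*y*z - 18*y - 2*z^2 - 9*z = -10*y^2 + y*(-9*z - 25) - 2*z^2 - 12*z - 10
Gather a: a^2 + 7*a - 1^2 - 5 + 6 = a^2 + 7*a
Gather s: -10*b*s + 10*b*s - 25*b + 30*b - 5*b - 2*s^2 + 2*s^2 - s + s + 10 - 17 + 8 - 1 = 0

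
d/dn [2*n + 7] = 2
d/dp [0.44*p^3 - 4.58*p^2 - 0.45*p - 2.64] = 1.32*p^2 - 9.16*p - 0.45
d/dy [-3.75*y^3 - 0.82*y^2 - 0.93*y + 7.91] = -11.25*y^2 - 1.64*y - 0.93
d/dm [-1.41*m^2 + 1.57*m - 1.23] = 1.57 - 2.82*m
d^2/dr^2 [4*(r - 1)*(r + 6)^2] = 24*r + 88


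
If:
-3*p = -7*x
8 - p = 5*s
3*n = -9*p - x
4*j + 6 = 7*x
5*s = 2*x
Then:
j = 45/26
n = -176/13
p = 56/13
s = 48/65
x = 24/13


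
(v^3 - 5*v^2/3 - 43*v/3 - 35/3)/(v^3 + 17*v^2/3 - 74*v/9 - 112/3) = 3*(v^2 - 4*v - 5)/(3*v^2 + 10*v - 48)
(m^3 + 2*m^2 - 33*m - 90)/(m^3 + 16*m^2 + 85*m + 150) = (m^2 - 3*m - 18)/(m^2 + 11*m + 30)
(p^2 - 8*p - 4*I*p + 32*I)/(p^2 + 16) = (p - 8)/(p + 4*I)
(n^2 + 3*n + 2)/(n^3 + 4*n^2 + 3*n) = (n + 2)/(n*(n + 3))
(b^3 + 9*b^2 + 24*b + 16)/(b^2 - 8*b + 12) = (b^3 + 9*b^2 + 24*b + 16)/(b^2 - 8*b + 12)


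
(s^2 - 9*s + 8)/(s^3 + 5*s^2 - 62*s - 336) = (s - 1)/(s^2 + 13*s + 42)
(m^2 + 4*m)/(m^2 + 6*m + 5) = m*(m + 4)/(m^2 + 6*m + 5)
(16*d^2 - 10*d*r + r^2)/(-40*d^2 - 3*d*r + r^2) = (-2*d + r)/(5*d + r)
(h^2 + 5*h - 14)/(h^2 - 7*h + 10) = (h + 7)/(h - 5)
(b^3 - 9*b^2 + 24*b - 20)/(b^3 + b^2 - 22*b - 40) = (b^2 - 4*b + 4)/(b^2 + 6*b + 8)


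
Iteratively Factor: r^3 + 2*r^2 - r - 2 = (r + 1)*(r^2 + r - 2) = (r - 1)*(r + 1)*(r + 2)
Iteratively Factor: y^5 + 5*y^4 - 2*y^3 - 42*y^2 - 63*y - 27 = (y - 3)*(y^4 + 8*y^3 + 22*y^2 + 24*y + 9) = (y - 3)*(y + 1)*(y^3 + 7*y^2 + 15*y + 9) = (y - 3)*(y + 1)*(y + 3)*(y^2 + 4*y + 3) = (y - 3)*(y + 1)*(y + 3)^2*(y + 1)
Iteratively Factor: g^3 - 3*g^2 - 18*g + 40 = (g + 4)*(g^2 - 7*g + 10) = (g - 5)*(g + 4)*(g - 2)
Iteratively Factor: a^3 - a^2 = (a)*(a^2 - a) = a*(a - 1)*(a)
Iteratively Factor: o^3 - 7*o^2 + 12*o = (o)*(o^2 - 7*o + 12) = o*(o - 4)*(o - 3)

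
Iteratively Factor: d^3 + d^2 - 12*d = (d + 4)*(d^2 - 3*d) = d*(d + 4)*(d - 3)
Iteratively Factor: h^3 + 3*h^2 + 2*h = (h + 1)*(h^2 + 2*h) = h*(h + 1)*(h + 2)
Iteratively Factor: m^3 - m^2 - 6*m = (m)*(m^2 - m - 6) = m*(m - 3)*(m + 2)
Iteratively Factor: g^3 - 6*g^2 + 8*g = (g)*(g^2 - 6*g + 8) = g*(g - 2)*(g - 4)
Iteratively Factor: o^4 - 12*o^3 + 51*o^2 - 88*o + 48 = (o - 4)*(o^3 - 8*o^2 + 19*o - 12) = (o - 4)^2*(o^2 - 4*o + 3) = (o - 4)^2*(o - 3)*(o - 1)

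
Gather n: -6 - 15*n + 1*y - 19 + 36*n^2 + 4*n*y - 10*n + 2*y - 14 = 36*n^2 + n*(4*y - 25) + 3*y - 39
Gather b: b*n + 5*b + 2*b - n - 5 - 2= b*(n + 7) - n - 7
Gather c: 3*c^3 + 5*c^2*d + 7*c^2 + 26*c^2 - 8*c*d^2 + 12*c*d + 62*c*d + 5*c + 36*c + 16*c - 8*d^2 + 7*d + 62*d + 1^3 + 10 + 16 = 3*c^3 + c^2*(5*d + 33) + c*(-8*d^2 + 74*d + 57) - 8*d^2 + 69*d + 27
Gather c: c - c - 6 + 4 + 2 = 0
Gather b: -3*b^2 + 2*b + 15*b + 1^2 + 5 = -3*b^2 + 17*b + 6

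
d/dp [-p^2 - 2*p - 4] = -2*p - 2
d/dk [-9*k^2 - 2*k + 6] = -18*k - 2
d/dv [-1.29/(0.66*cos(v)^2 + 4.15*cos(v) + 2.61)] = -(1.7028*cos(v) + 5.3535)*sin(v)/(0.66*cos(v)^2 + 4.15*cos(v) + 2.61)^2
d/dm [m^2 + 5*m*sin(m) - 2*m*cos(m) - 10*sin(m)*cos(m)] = 2*m*sin(m) + 5*m*cos(m) + 2*m + 5*sin(m) - 2*cos(m) - 10*cos(2*m)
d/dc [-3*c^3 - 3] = -9*c^2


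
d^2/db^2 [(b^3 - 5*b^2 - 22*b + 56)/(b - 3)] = 2*(b^3 - 9*b^2 + 27*b - 55)/(b^3 - 9*b^2 + 27*b - 27)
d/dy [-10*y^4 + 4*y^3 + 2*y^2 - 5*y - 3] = -40*y^3 + 12*y^2 + 4*y - 5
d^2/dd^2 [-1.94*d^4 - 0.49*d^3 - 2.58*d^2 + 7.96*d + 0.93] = -23.28*d^2 - 2.94*d - 5.16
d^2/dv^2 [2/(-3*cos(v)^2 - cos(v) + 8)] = 2*(36*sin(v)^4 - 115*sin(v)^2 - 13*cos(v)/4 + 9*cos(3*v)/4 + 29)/(-3*sin(v)^2 + cos(v) - 5)^3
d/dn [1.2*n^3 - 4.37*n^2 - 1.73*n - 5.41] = 3.6*n^2 - 8.74*n - 1.73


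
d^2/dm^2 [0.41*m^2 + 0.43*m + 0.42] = 0.820000000000000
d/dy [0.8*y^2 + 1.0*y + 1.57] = 1.6*y + 1.0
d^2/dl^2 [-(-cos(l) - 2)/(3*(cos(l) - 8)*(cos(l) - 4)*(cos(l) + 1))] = (-768*(1 - cos(l)^2)^2 - 42*sin(l)^6 - 4*cos(l)^7 - 27*cos(l)^6 + 207*cos(l)^5 - 366*cos(l)^3 - 3330*cos(l)^2 - 656*cos(l) + 2538)/(3*(cos(l) - 8)^3*(cos(l) - 4)^3*(cos(l) + 1)^3)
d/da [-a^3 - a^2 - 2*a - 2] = -3*a^2 - 2*a - 2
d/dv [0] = 0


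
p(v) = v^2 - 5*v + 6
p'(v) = 2*v - 5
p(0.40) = 4.16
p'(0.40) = -4.20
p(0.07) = 5.65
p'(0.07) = -4.86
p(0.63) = 3.25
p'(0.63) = -3.74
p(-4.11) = 43.44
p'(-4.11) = -13.22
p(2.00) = 0.00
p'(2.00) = -1.00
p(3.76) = 1.34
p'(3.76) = 2.52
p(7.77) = 27.52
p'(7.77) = 10.54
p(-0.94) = 11.58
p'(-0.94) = -6.88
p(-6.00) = 72.00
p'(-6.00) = -17.00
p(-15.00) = 306.00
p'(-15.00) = -35.00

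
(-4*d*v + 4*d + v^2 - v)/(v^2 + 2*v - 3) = (-4*d + v)/(v + 3)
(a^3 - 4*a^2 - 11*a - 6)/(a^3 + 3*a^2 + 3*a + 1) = (a - 6)/(a + 1)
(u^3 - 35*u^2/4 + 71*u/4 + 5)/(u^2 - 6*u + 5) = (u^2 - 15*u/4 - 1)/(u - 1)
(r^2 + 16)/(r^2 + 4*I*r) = (r - 4*I)/r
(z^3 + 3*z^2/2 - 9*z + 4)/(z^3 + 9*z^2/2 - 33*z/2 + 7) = (z + 4)/(z + 7)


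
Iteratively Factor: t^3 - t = (t - 1)*(t^2 + t) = (t - 1)*(t + 1)*(t)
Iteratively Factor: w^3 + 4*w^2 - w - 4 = (w + 1)*(w^2 + 3*w - 4) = (w - 1)*(w + 1)*(w + 4)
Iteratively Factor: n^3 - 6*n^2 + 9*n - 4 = (n - 1)*(n^2 - 5*n + 4) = (n - 1)^2*(n - 4)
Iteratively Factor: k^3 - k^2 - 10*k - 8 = (k - 4)*(k^2 + 3*k + 2) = (k - 4)*(k + 2)*(k + 1)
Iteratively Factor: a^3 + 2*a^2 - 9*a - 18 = (a - 3)*(a^2 + 5*a + 6) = (a - 3)*(a + 3)*(a + 2)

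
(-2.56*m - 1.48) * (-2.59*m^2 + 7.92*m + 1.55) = 6.6304*m^3 - 16.442*m^2 - 15.6896*m - 2.294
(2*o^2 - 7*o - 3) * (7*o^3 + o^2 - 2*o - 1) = 14*o^5 - 47*o^4 - 32*o^3 + 9*o^2 + 13*o + 3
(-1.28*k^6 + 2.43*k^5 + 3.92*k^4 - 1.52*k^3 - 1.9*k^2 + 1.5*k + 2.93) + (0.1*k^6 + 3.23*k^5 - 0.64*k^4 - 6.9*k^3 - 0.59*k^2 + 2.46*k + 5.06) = -1.18*k^6 + 5.66*k^5 + 3.28*k^4 - 8.42*k^3 - 2.49*k^2 + 3.96*k + 7.99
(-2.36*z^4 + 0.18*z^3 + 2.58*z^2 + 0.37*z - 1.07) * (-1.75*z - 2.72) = 4.13*z^5 + 6.1042*z^4 - 5.0046*z^3 - 7.6651*z^2 + 0.8661*z + 2.9104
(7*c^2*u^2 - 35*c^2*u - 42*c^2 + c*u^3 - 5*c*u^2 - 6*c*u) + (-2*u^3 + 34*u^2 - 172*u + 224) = 7*c^2*u^2 - 35*c^2*u - 42*c^2 + c*u^3 - 5*c*u^2 - 6*c*u - 2*u^3 + 34*u^2 - 172*u + 224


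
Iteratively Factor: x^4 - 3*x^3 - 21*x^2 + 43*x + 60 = (x - 3)*(x^3 - 21*x - 20) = (x - 3)*(x + 4)*(x^2 - 4*x - 5) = (x - 5)*(x - 3)*(x + 4)*(x + 1)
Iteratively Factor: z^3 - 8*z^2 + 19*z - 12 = (z - 3)*(z^2 - 5*z + 4) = (z - 4)*(z - 3)*(z - 1)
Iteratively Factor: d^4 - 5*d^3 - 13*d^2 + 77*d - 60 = (d - 1)*(d^3 - 4*d^2 - 17*d + 60) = (d - 1)*(d + 4)*(d^2 - 8*d + 15) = (d - 3)*(d - 1)*(d + 4)*(d - 5)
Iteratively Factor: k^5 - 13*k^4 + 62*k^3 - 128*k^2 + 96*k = (k - 4)*(k^4 - 9*k^3 + 26*k^2 - 24*k) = (k - 4)*(k - 3)*(k^3 - 6*k^2 + 8*k) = k*(k - 4)*(k - 3)*(k^2 - 6*k + 8) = k*(k - 4)^2*(k - 3)*(k - 2)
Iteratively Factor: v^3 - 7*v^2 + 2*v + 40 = (v - 5)*(v^2 - 2*v - 8) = (v - 5)*(v + 2)*(v - 4)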